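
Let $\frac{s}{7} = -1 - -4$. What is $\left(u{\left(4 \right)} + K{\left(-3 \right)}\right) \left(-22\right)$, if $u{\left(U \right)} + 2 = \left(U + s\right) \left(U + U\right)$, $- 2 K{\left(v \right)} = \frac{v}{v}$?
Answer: $-4345$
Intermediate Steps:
$s = 21$ ($s = 7 \left(-1 - -4\right) = 7 \left(-1 + 4\right) = 7 \cdot 3 = 21$)
$K{\left(v \right)} = - \frac{1}{2}$ ($K{\left(v \right)} = - \frac{v \frac{1}{v}}{2} = \left(- \frac{1}{2}\right) 1 = - \frac{1}{2}$)
$u{\left(U \right)} = -2 + 2 U \left(21 + U\right)$ ($u{\left(U \right)} = -2 + \left(U + 21\right) \left(U + U\right) = -2 + \left(21 + U\right) 2 U = -2 + 2 U \left(21 + U\right)$)
$\left(u{\left(4 \right)} + K{\left(-3 \right)}\right) \left(-22\right) = \left(\left(-2 + 2 \cdot 4^{2} + 42 \cdot 4\right) - \frac{1}{2}\right) \left(-22\right) = \left(\left(-2 + 2 \cdot 16 + 168\right) - \frac{1}{2}\right) \left(-22\right) = \left(\left(-2 + 32 + 168\right) - \frac{1}{2}\right) \left(-22\right) = \left(198 - \frac{1}{2}\right) \left(-22\right) = \frac{395}{2} \left(-22\right) = -4345$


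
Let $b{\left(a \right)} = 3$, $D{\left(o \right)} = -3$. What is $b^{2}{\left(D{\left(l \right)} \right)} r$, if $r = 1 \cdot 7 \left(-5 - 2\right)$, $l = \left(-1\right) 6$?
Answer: $-441$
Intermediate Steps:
$l = -6$
$r = -49$ ($r = 7 \left(-7\right) = -49$)
$b^{2}{\left(D{\left(l \right)} \right)} r = 3^{2} \left(-49\right) = 9 \left(-49\right) = -441$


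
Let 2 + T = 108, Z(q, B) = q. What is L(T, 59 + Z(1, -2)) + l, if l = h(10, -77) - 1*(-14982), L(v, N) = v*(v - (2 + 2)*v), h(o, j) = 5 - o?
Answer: -18731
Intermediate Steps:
T = 106 (T = -2 + 108 = 106)
L(v, N) = -3*v**2 (L(v, N) = v*(v - 4*v) = v*(-3*v) = -3*v**2)
l = 14977 (l = (5 - 1*10) - 1*(-14982) = (5 - 10) + 14982 = -5 + 14982 = 14977)
L(T, 59 + Z(1, -2)) + l = -3*106**2 + 14977 = -3*11236 + 14977 = -33708 + 14977 = -18731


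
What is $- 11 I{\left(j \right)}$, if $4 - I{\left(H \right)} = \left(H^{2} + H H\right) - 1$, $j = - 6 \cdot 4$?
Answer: $12617$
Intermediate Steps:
$j = -24$ ($j = \left(-1\right) 24 = -24$)
$I{\left(H \right)} = 5 - 2 H^{2}$ ($I{\left(H \right)} = 4 - \left(\left(H^{2} + H H\right) - 1\right) = 4 - \left(\left(H^{2} + H^{2}\right) - 1\right) = 4 - \left(2 H^{2} - 1\right) = 4 - \left(-1 + 2 H^{2}\right) = 5 - 2 H^{2}$)
$- 11 I{\left(j \right)} = - 11 \left(5 - 2 \left(-24\right)^{2}\right) = - 11 \left(5 - 1152\right) = \left(-11\right) \left(-1147\right) = 12617$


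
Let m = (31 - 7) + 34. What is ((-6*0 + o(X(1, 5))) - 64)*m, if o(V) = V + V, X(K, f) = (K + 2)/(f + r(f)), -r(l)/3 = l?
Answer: -18734/5 ≈ -3746.8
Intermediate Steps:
r(l) = -3*l
X(K, f) = -(2 + K)/(2*f) (X(K, f) = (K + 2)/(f - 3*f) = (2 + K)/((-2*f)) = (2 + K)*(-1/(2*f)) = -(2 + K)/(2*f))
o(V) = 2*V
m = 58 (m = 24 + 34 = 58)
((-6*0 + o(X(1, 5))) - 64)*m = ((-6*0 + 2*((1/2)*(-2 - 1*1)/5)) - 64)*58 = ((0 + 2*((1/2)*(1/5)*(-2 - 1))) - 64)*58 = ((0 + 2*((1/2)*(1/5)*(-3))) - 64)*58 = ((0 + 2*(-3/10)) - 64)*58 = ((0 - 3/5) - 64)*58 = (-3/5 - 64)*58 = -323/5*58 = -18734/5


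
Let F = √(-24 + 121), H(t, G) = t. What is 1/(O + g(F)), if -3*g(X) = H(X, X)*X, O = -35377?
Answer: -3/106228 ≈ -2.8241e-5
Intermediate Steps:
F = √97 ≈ 9.8489
g(X) = -X²/3 (g(X) = -X*X/3 = -X²/3)
1/(O + g(F)) = 1/(-35377 - (√97)²/3) = 1/(-35377 - ⅓*97) = 1/(-35377 - 97/3) = 1/(-106228/3) = -3/106228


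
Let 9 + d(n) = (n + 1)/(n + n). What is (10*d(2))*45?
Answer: -7425/2 ≈ -3712.5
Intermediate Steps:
d(n) = -9 + (1 + n)/(2*n) (d(n) = -9 + (n + 1)/(n + n) = -9 + (1 + n)/((2*n)) = -9 + (1 + n)*(1/(2*n)) = -9 + (1 + n)/(2*n))
(10*d(2))*45 = (10*((1/2)*(1 - 17*2)/2))*45 = (10*((1/2)*(1/2)*(1 - 34)))*45 = (10*((1/2)*(1/2)*(-33)))*45 = (10*(-33/4))*45 = -165/2*45 = -7425/2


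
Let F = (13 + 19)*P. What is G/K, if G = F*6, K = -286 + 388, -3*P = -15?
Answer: 160/17 ≈ 9.4118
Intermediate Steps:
P = 5 (P = -⅓*(-15) = 5)
K = 102
F = 160 (F = (13 + 19)*5 = 32*5 = 160)
G = 960 (G = 160*6 = 960)
G/K = 960/102 = 960*(1/102) = 160/17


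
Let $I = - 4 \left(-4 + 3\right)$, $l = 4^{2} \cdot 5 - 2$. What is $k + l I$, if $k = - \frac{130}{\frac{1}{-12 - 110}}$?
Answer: $16172$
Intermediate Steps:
$l = 78$ ($l = 16 \cdot 5 - 2 = 80 - 2 = 78$)
$I = 4$ ($I = \left(-4\right) \left(-1\right) = 4$)
$k = 15860$ ($k = - \frac{130}{\frac{1}{-12 - 110}} = - \frac{130}{\frac{1}{-122}} = - \frac{130}{- \frac{1}{122}} = \left(-130\right) \left(-122\right) = 15860$)
$k + l I = 15860 + 78 \cdot 4 = 15860 + 312 = 16172$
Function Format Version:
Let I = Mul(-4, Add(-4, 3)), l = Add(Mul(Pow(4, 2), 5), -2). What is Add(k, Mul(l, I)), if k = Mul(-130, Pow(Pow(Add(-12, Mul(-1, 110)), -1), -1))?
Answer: 16172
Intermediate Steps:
l = 78 (l = Add(Mul(16, 5), -2) = Add(80, -2) = 78)
I = 4 (I = Mul(-4, -1) = 4)
k = 15860 (k = Mul(-130, Pow(Pow(Add(-12, -110), -1), -1)) = Mul(-130, Pow(Pow(-122, -1), -1)) = Mul(-130, Pow(Rational(-1, 122), -1)) = Mul(-130, -122) = 15860)
Add(k, Mul(l, I)) = Add(15860, Mul(78, 4)) = Add(15860, 312) = 16172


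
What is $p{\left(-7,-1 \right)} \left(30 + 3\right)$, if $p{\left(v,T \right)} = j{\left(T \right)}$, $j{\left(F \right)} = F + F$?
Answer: $-66$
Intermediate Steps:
$j{\left(F \right)} = 2 F$
$p{\left(v,T \right)} = 2 T$
$p{\left(-7,-1 \right)} \left(30 + 3\right) = 2 \left(-1\right) \left(30 + 3\right) = \left(-2\right) 33 = -66$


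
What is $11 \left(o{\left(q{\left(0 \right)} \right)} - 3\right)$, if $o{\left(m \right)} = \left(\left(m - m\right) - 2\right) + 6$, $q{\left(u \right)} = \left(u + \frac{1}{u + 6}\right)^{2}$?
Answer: $11$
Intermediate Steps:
$q{\left(u \right)} = \left(u + \frac{1}{6 + u}\right)^{2}$
$o{\left(m \right)} = 4$ ($o{\left(m \right)} = \left(0 - 2\right) + 6 = -2 + 6 = 4$)
$11 \left(o{\left(q{\left(0 \right)} \right)} - 3\right) = 11 \left(4 - 3\right) = 11 \cdot 1 = 11$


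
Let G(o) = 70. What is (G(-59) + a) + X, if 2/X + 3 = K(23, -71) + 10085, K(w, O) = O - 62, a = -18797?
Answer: -186314921/9949 ≈ -18727.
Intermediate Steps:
K(w, O) = -62 + O
X = 2/9949 (X = 2/(-3 + ((-62 - 71) + 10085)) = 2/(-3 + (-133 + 10085)) = 2/(-3 + 9952) = 2/9949 ≈ 0.00020103)
(G(-59) + a) + X = (70 - 18797) + 2/9949 = -18727 + 2/9949 = -186314921/9949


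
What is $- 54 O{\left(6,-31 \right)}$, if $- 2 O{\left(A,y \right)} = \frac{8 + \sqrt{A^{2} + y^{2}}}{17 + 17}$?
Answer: $\frac{108}{17} + \frac{27 \sqrt{997}}{34} \approx 31.427$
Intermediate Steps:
$O{\left(A,y \right)} = - \frac{2}{17} - \frac{\sqrt{A^{2} + y^{2}}}{68}$ ($O{\left(A,y \right)} = - \frac{\left(8 + \sqrt{A^{2} + y^{2}}\right) \frac{1}{17 + 17}}{2} = - \frac{\left(8 + \sqrt{A^{2} + y^{2}}\right) \frac{1}{34}}{2} = - \frac{\frac{4}{17} + \frac{\sqrt{A^{2} + y^{2}}}{34}}{2} = - \frac{2}{17} - \frac{\sqrt{A^{2} + y^{2}}}{68}$)
$- 54 O{\left(6,-31 \right)} = - 54 \left(- \frac{2}{17} - \frac{\sqrt{6^{2} + \left(-31\right)^{2}}}{68}\right) = - 54 \left(- \frac{2}{17} - \frac{\sqrt{36 + 961}}{68}\right) = - 54 \left(- \frac{2}{17} - \frac{\sqrt{997}}{68}\right) = \frac{108}{17} + \frac{27 \sqrt{997}}{34}$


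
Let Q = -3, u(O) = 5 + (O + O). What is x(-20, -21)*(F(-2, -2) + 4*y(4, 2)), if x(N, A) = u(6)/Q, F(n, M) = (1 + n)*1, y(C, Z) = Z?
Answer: -119/3 ≈ -39.667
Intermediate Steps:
u(O) = 5 + 2*O
F(n, M) = 1 + n
x(N, A) = -17/3 (x(N, A) = (5 + 2*6)/(-3) = (5 + 12)*(-⅓) = 17*(-⅓) = -17/3)
x(-20, -21)*(F(-2, -2) + 4*y(4, 2)) = -17*((1 - 2) + 4*2)/3 = -17*(-1 + 8)/3 = -17/3*7 = -119/3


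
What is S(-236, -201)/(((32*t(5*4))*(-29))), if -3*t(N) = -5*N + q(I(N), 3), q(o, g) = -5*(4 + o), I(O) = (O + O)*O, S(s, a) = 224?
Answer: -21/119480 ≈ -0.00017576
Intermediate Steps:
I(O) = 2*O**2 (I(O) = (2*O)*O = 2*O**2)
q(o, g) = -20 - 5*o
t(N) = 20/3 + 5*N/3 + 10*N**2/3 (t(N) = -(-5*N + (-20 - 10*N**2))/3 = -(-20 - 10*N**2 - 5*N)/3 = 20/3 + 5*N/3 + 10*N**2/3)
S(-236, -201)/(((32*t(5*4))*(-29))) = 224/(((32*(20/3 + 5*(5*4)/3 + 10*(5*4)**2/3))*(-29))) = 224/(((32*(20/3 + (5/3)*20 + (10/3)*20**2))*(-29))) = 224/(((32*(20/3 + 100/3 + (10/3)*400))*(-29))) = 224/(((32*(20/3 + 100/3 + 4000/3))*(-29))) = 224/(((32*(4120/3))*(-29))) = 224/(((131840/3)*(-29))) = 224/(-3823360/3) = 224*(-3/3823360) = -21/119480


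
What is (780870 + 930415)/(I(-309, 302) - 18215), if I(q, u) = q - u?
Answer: -1711285/18826 ≈ -90.900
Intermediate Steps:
(780870 + 930415)/(I(-309, 302) - 18215) = (780870 + 930415)/((-309 - 1*302) - 18215) = 1711285/((-309 - 302) - 18215) = 1711285/(-611 - 18215) = 1711285/(-18826) = 1711285*(-1/18826) = -1711285/18826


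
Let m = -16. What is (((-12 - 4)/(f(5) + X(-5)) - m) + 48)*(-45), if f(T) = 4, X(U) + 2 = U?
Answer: -3120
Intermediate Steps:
X(U) = -2 + U
(((-12 - 4)/(f(5) + X(-5)) - m) + 48)*(-45) = (((-12 - 4)/(4 + (-2 - 5)) - 1*(-16)) + 48)*(-45) = ((-16/(4 - 7) + 16) + 48)*(-45) = ((-16/(-3) + 16) + 48)*(-45) = ((-16*(-1/3) + 16) + 48)*(-45) = ((16/3 + 16) + 48)*(-45) = (64/3 + 48)*(-45) = (208/3)*(-45) = -3120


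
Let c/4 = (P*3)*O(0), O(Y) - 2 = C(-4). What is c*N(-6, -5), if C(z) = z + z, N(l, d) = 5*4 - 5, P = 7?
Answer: -7560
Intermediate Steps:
N(l, d) = 15 (N(l, d) = 20 - 5 = 15)
C(z) = 2*z
O(Y) = -6 (O(Y) = 2 + 2*(-4) = 2 - 8 = -6)
c = -504 (c = 4*((7*3)*(-6)) = 4*(21*(-6)) = 4*(-126) = -504)
c*N(-6, -5) = -504*15 = -7560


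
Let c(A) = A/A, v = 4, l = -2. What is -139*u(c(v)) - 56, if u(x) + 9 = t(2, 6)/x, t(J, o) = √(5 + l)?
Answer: 1195 - 139*√3 ≈ 954.25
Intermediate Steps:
t(J, o) = √3 (t(J, o) = √(5 - 2) = √3)
c(A) = 1
u(x) = -9 + √3/x
-139*u(c(v)) - 56 = -139*(-9 + √3/1) - 56 = -139*(-9 + √3*1) - 56 = -139*(-9 + √3) - 56 = (1251 - 139*√3) - 56 = 1195 - 139*√3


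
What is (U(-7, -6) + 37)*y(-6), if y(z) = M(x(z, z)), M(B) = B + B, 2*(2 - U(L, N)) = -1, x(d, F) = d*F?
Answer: 2844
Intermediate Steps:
x(d, F) = F*d
U(L, N) = 5/2 (U(L, N) = 2 - 1/2*(-1) = 2 + 1/2 = 5/2)
M(B) = 2*B
y(z) = 2*z**2 (y(z) = 2*(z*z) = 2*z**2)
(U(-7, -6) + 37)*y(-6) = (5/2 + 37)*(2*(-6)**2) = 79*(2*36)/2 = (79/2)*72 = 2844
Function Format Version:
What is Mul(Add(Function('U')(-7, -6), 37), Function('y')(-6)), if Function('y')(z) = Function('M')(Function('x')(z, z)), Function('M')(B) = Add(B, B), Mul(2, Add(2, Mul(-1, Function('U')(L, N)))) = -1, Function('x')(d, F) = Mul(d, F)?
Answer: 2844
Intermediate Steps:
Function('x')(d, F) = Mul(F, d)
Function('U')(L, N) = Rational(5, 2) (Function('U')(L, N) = Add(2, Mul(Rational(-1, 2), -1)) = Add(2, Rational(1, 2)) = Rational(5, 2))
Function('M')(B) = Mul(2, B)
Function('y')(z) = Mul(2, Pow(z, 2)) (Function('y')(z) = Mul(2, Mul(z, z)) = Mul(2, Pow(z, 2)))
Mul(Add(Function('U')(-7, -6), 37), Function('y')(-6)) = Mul(Add(Rational(5, 2), 37), Mul(2, Pow(-6, 2))) = Mul(Rational(79, 2), Mul(2, 36)) = Mul(Rational(79, 2), 72) = 2844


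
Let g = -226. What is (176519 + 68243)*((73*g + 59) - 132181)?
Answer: -36376528440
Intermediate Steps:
(176519 + 68243)*((73*g + 59) - 132181) = (176519 + 68243)*((73*(-226) + 59) - 132181) = 244762*((-16498 + 59) - 132181) = 244762*(-16439 - 132181) = 244762*(-148620) = -36376528440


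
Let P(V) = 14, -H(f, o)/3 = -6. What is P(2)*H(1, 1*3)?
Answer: 252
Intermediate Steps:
H(f, o) = 18 (H(f, o) = -3*(-6) = 18)
P(2)*H(1, 1*3) = 14*18 = 252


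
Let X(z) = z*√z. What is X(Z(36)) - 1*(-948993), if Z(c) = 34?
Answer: 948993 + 34*√34 ≈ 9.4919e+5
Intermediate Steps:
X(z) = z^(3/2)
X(Z(36)) - 1*(-948993) = 34^(3/2) - 1*(-948993) = 34*√34 + 948993 = 948993 + 34*√34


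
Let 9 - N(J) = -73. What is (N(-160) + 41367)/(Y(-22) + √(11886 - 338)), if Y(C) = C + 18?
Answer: 41449/2883 + 41449*√2887/5766 ≈ 400.62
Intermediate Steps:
N(J) = 82 (N(J) = 9 - 1*(-73) = 9 + 73 = 82)
Y(C) = 18 + C
(N(-160) + 41367)/(Y(-22) + √(11886 - 338)) = (82 + 41367)/((18 - 22) + √(11886 - 338)) = 41449/(-4 + √11548) = 41449/(-4 + 2*√2887)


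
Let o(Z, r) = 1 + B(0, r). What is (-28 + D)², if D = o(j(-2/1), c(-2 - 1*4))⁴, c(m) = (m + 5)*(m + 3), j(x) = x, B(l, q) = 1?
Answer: 144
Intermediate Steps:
c(m) = (3 + m)*(5 + m) (c(m) = (5 + m)*(3 + m) = (3 + m)*(5 + m))
o(Z, r) = 2 (o(Z, r) = 1 + 1 = 2)
D = 16 (D = 2⁴ = 16)
(-28 + D)² = (-28 + 16)² = (-12)² = 144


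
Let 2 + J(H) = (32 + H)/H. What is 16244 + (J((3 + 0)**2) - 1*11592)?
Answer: 41891/9 ≈ 4654.6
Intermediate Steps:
J(H) = -2 + (32 + H)/H
16244 + (J((3 + 0)**2) - 1*11592) = 16244 + ((32 - (3 + 0)**2)/((3 + 0)**2) - 1*11592) = 16244 + ((32 - 1*3**2)/(3**2) - 11592) = 16244 + ((32 - 1*9)/9 - 11592) = 16244 + ((32 - 9)/9 - 11592) = 16244 + ((1/9)*23 - 11592) = 16244 + (23/9 - 11592) = 16244 - 104305/9 = 41891/9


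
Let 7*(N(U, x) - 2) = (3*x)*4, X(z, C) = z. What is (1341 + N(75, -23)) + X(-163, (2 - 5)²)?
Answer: 7984/7 ≈ 1140.6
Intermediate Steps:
N(U, x) = 2 + 12*x/7 (N(U, x) = 2 + ((3*x)*4)/7 = 2 + (12*x)/7 = 2 + 12*x/7)
(1341 + N(75, -23)) + X(-163, (2 - 5)²) = (1341 + (2 + (12/7)*(-23))) - 163 = (1341 + (2 - 276/7)) - 163 = (1341 - 262/7) - 163 = 9125/7 - 163 = 7984/7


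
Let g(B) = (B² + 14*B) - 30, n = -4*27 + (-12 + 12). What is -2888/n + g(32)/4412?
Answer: 1612199/59562 ≈ 27.068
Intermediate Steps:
n = -108 (n = -108 + 0 = -108)
g(B) = -30 + B² + 14*B
-2888/n + g(32)/4412 = -2888/(-108) + (-30 + 32² + 14*32)/4412 = -2888*(-1/108) + (-30 + 1024 + 448)*(1/4412) = 722/27 + 1442*(1/4412) = 722/27 + 721/2206 = 1612199/59562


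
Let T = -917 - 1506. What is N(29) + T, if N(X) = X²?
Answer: -1582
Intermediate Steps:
T = -2423
N(29) + T = 29² - 2423 = 841 - 2423 = -1582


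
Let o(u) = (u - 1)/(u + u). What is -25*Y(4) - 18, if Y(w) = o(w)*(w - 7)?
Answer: 81/8 ≈ 10.125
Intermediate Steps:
o(u) = (-1 + u)/(2*u) (o(u) = (-1 + u)/((2*u)) = (-1 + u)*(1/(2*u)) = (-1 + u)/(2*u))
Y(w) = (-1 + w)*(-7 + w)/(2*w) (Y(w) = ((-1 + w)/(2*w))*(w - 7) = ((-1 + w)/(2*w))*(-7 + w) = (-1 + w)*(-7 + w)/(2*w))
-25*Y(4) - 18 = -25*(-1 + 4)*(-7 + 4)/(2*4) - 18 = -25*3*(-3)/(2*4) - 18 = -25*(-9/8) - 18 = 225/8 - 18 = 81/8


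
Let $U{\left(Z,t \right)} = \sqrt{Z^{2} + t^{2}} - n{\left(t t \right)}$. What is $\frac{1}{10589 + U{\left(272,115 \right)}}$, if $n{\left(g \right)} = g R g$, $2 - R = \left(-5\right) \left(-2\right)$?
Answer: $\frac{1399215589}{1957804264500529712} - \frac{\sqrt{87209}}{1957804264500529712} \approx 7.1469 \cdot 10^{-10}$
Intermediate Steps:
$R = -8$ ($R = 2 - \left(-5\right) \left(-2\right) = 2 - 10 = -8$)
$n{\left(g \right)} = - 8 g^{2}$ ($n{\left(g \right)} = g \left(-8\right) g = - 8 g g = - 8 g^{2}$)
$U{\left(Z,t \right)} = \sqrt{Z^{2} + t^{2}} + 8 t^{4}$ ($U{\left(Z,t \right)} = \sqrt{Z^{2} + t^{2}} - - 8 \left(t t\right)^{2} = \sqrt{Z^{2} + t^{2}} - - 8 \left(t^{2}\right)^{2} = \sqrt{Z^{2} + t^{2}} - - 8 t^{4} = \sqrt{Z^{2} + t^{2}} + 8 t^{4}$)
$\frac{1}{10589 + U{\left(272,115 \right)}} = \frac{1}{10589 + \left(\sqrt{272^{2} + 115^{2}} + 8 \cdot 115^{4}\right)} = \frac{1}{10589 + \left(\sqrt{73984 + 13225} + 8 \cdot 174900625\right)} = \frac{1}{10589 + \left(\sqrt{87209} + 1399205000\right)} = \frac{1}{10589 + \left(1399205000 + \sqrt{87209}\right)} = \frac{1}{1399215589 + \sqrt{87209}}$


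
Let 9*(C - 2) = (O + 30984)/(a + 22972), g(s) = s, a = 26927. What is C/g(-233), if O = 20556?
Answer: -316574/34879401 ≈ -0.0090762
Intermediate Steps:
C = 316574/149697 (C = 2 + ((20556 + 30984)/(26927 + 22972))/9 = 2 + (51540/49899)/9 = 2 + (51540*(1/49899))/9 = 2 + (1/9)*(17180/16633) = 2 + 17180/149697 = 316574/149697 ≈ 2.1148)
C/g(-233) = (316574/149697)/(-233) = (316574/149697)*(-1/233) = -316574/34879401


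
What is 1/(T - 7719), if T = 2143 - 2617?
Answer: -1/8193 ≈ -0.00012206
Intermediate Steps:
T = -474
1/(T - 7719) = 1/(-474 - 7719) = 1/(-8193) = -1/8193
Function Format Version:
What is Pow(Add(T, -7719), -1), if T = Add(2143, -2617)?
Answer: Rational(-1, 8193) ≈ -0.00012206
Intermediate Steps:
T = -474
Pow(Add(T, -7719), -1) = Pow(Add(-474, -7719), -1) = Pow(-8193, -1) = Rational(-1, 8193)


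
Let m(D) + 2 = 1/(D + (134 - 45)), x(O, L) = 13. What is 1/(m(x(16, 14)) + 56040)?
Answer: 102/5715877 ≈ 1.7845e-5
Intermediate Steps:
m(D) = -2 + 1/(89 + D) (m(D) = -2 + 1/(D + (134 - 45)) = -2 + 1/(D + 89) = -2 + 1/(89 + D))
1/(m(x(16, 14)) + 56040) = 1/((-177 - 2*13)/(89 + 13) + 56040) = 1/((-177 - 26)/102 + 56040) = 1/((1/102)*(-203) + 56040) = 1/(-203/102 + 56040) = 1/(5715877/102) = 102/5715877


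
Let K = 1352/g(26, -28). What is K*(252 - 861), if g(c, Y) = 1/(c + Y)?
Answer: 1646736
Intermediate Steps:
g(c, Y) = 1/(Y + c)
K = -2704 (K = 1352/(1/(-28 + 26)) = 1352/(1/(-2)) = 1352/(-½) = 1352*(-2) = -2704)
K*(252 - 861) = -2704*(252 - 861) = -2704*(-609) = 1646736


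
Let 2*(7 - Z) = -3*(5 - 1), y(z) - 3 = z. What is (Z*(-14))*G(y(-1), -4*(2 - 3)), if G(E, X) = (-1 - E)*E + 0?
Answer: 1092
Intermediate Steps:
y(z) = 3 + z
G(E, X) = E*(-1 - E) (G(E, X) = E*(-1 - E) + 0 = E*(-1 - E))
Z = 13 (Z = 7 - (-3)*(5 - 1)/2 = 7 - (-3)*4/2 = 7 - ½*(-12) = 7 + 6 = 13)
(Z*(-14))*G(y(-1), -4*(2 - 3)) = (13*(-14))*(-(3 - 1)*(1 + (3 - 1))) = -(-182)*2*(1 + 2) = -(-182)*2*3 = -182*(-6) = 1092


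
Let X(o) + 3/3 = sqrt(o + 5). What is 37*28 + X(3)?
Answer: 1035 + 2*sqrt(2) ≈ 1037.8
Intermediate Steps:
X(o) = -1 + sqrt(5 + o) (X(o) = -1 + sqrt(o + 5) = -1 + sqrt(5 + o))
37*28 + X(3) = 37*28 + (-1 + sqrt(5 + 3)) = 1036 + (-1 + sqrt(8)) = 1036 + (-1 + 2*sqrt(2)) = 1035 + 2*sqrt(2)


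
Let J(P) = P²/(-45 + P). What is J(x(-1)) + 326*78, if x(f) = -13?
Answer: 1474655/58 ≈ 25425.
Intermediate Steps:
J(P) = P²/(-45 + P)
J(x(-1)) + 326*78 = (-13)²/(-45 - 13) + 326*78 = 169/(-58) + 25428 = 169*(-1/58) + 25428 = -169/58 + 25428 = 1474655/58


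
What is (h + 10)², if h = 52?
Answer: 3844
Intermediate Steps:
(h + 10)² = (52 + 10)² = 62² = 3844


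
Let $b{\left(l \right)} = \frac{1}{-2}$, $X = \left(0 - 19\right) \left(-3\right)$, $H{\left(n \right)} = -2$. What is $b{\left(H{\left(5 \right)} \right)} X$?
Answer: $- \frac{57}{2} \approx -28.5$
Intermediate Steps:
$X = 57$ ($X = \left(-19\right) \left(-3\right) = 57$)
$b{\left(l \right)} = - \frac{1}{2}$
$b{\left(H{\left(5 \right)} \right)} X = \left(- \frac{1}{2}\right) 57 = - \frac{57}{2}$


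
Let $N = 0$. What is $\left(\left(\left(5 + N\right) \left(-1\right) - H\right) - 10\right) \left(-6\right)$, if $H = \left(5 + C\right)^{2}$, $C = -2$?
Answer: $144$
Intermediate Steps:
$H = 9$ ($H = \left(5 - 2\right)^{2} = 3^{2} = 9$)
$\left(\left(\left(5 + N\right) \left(-1\right) - H\right) - 10\right) \left(-6\right) = \left(\left(\left(5 + 0\right) \left(-1\right) - 9\right) - 10\right) \left(-6\right) = \left(\left(5 \left(-1\right) - 9\right) - 10\right) \left(-6\right) = \left(\left(-5 - 9\right) - 10\right) \left(-6\right) = \left(-14 - 10\right) \left(-6\right) = \left(-24\right) \left(-6\right) = 144$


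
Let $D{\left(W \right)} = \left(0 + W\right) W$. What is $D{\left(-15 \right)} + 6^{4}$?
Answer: $1521$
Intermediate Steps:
$D{\left(W \right)} = W^{2}$ ($D{\left(W \right)} = W W = W^{2}$)
$D{\left(-15 \right)} + 6^{4} = \left(-15\right)^{2} + 6^{4} = 225 + 1296 = 1521$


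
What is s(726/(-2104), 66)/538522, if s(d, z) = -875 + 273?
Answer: -301/269261 ≈ -0.0011179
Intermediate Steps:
s(d, z) = -602
s(726/(-2104), 66)/538522 = -602/538522 = -602*1/538522 = -301/269261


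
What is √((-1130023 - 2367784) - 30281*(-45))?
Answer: I*√2135162 ≈ 1461.2*I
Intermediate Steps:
√((-1130023 - 2367784) - 30281*(-45)) = √(-3497807 + 1362645) = √(-2135162) = I*√2135162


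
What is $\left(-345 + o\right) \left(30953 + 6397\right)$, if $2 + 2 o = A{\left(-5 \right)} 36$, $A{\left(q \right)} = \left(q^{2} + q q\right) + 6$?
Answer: $24725700$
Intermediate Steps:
$A{\left(q \right)} = 6 + 2 q^{2}$ ($A{\left(q \right)} = \left(q^{2} + q^{2}\right) + 6 = 2 q^{2} + 6 = 6 + 2 q^{2}$)
$o = 1007$ ($o = -1 + \frac{\left(6 + 2 \left(-5\right)^{2}\right) 36}{2} = -1 + \frac{\left(6 + 2 \cdot 25\right) 36}{2} = -1 + \frac{\left(6 + 50\right) 36}{2} = -1 + \frac{56 \cdot 36}{2} = -1 + \frac{1}{2} \cdot 2016 = -1 + 1008 = 1007$)
$\left(-345 + o\right) \left(30953 + 6397\right) = \left(-345 + 1007\right) \left(30953 + 6397\right) = 662 \cdot 37350 = 24725700$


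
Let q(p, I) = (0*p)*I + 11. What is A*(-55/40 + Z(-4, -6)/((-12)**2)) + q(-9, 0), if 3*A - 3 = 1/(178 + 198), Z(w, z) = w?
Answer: 779347/81216 ≈ 9.5960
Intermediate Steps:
q(p, I) = 11 (q(p, I) = 0*I + 11 = 0 + 11 = 11)
A = 1129/1128 (A = 1 + 1/(3*(178 + 198)) = 1 + (1/3)/376 = 1 + (1/3)*(1/376) = 1 + 1/1128 = 1129/1128 ≈ 1.0009)
A*(-55/40 + Z(-4, -6)/((-12)**2)) + q(-9, 0) = 1129*(-55/40 - 4/((-12)**2))/1128 + 11 = 1129*(-55*1/40 - 4/144)/1128 + 11 = 1129*(-11/8 - 4*1/144)/1128 + 11 = 1129*(-11/8 - 1/36)/1128 + 11 = (1129/1128)*(-101/72) + 11 = -114029/81216 + 11 = 779347/81216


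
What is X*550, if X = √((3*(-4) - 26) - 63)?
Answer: 550*I*√101 ≈ 5527.4*I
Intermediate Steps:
X = I*√101 (X = √((-12 - 26) - 63) = √(-38 - 63) = √(-101) = I*√101 ≈ 10.05*I)
X*550 = (I*√101)*550 = 550*I*√101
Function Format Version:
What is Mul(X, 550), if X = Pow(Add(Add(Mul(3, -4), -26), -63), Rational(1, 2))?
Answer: Mul(550, I, Pow(101, Rational(1, 2))) ≈ Mul(5527.4, I)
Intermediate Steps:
X = Mul(I, Pow(101, Rational(1, 2))) (X = Pow(Add(Add(-12, -26), -63), Rational(1, 2)) = Pow(Add(-38, -63), Rational(1, 2)) = Pow(-101, Rational(1, 2)) = Mul(I, Pow(101, Rational(1, 2))) ≈ Mul(10.050, I))
Mul(X, 550) = Mul(Mul(I, Pow(101, Rational(1, 2))), 550) = Mul(550, I, Pow(101, Rational(1, 2)))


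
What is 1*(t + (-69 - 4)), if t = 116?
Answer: 43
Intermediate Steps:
1*(t + (-69 - 4)) = 1*(116 + (-69 - 4)) = 1*(116 - 73) = 1*43 = 43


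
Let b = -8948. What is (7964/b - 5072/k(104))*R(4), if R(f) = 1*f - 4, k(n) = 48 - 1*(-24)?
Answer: 0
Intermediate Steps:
k(n) = 72 (k(n) = 48 + 24 = 72)
R(f) = -4 + f (R(f) = f - 4 = -4 + f)
(7964/b - 5072/k(104))*R(4) = (7964/(-8948) - 5072/72)*(-4 + 4) = (7964*(-1/8948) - 5072*1/72)*0 = (-1991/2237 - 634/9)*0 = -1436177/20133*0 = 0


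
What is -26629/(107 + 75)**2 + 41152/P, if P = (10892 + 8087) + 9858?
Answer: 595218375/955196788 ≈ 0.62314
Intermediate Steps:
P = 28837 (P = 18979 + 9858 = 28837)
-26629/(107 + 75)**2 + 41152/P = -26629/(107 + 75)**2 + 41152/28837 = -26629/(182**2) + 41152*(1/28837) = -26629/33124 + 41152/28837 = 595218375/955196788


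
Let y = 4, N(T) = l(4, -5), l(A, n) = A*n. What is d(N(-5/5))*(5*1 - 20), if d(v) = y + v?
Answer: 240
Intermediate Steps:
N(T) = -20 (N(T) = 4*(-5) = -20)
d(v) = 4 + v
d(N(-5/5))*(5*1 - 20) = (4 - 20)*(5*1 - 20) = -16*(5 - 20) = -16*(-15) = 240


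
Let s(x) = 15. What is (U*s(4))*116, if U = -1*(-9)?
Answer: 15660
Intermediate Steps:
U = 9
(U*s(4))*116 = (9*15)*116 = 135*116 = 15660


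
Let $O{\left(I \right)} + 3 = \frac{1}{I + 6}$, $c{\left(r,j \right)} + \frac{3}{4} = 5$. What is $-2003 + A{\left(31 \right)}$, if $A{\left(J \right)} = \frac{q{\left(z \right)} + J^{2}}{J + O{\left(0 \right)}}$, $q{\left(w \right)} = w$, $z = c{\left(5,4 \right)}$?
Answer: $- \frac{51187}{26} \approx -1968.7$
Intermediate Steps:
$c{\left(r,j \right)} = \frac{17}{4}$ ($c{\left(r,j \right)} = - \frac{3}{4} + 5 = \frac{17}{4}$)
$O{\left(I \right)} = -3 + \frac{1}{6 + I}$ ($O{\left(I \right)} = -3 + \frac{1}{I + 6} = -3 + \frac{1}{6 + I}$)
$z = \frac{17}{4} \approx 4.25$
$A{\left(J \right)} = \frac{\frac{17}{4} + J^{2}}{- \frac{17}{6} + J}$ ($A{\left(J \right)} = \frac{\frac{17}{4} + J^{2}}{J + \frac{-17 - 0}{6 + 0}} = \frac{\frac{17}{4} + J^{2}}{J + \frac{-17 + 0}{6}} = \frac{\frac{17}{4} + J^{2}}{J + \frac{1}{6} \left(-17\right)} = \frac{\frac{17}{4} + J^{2}}{J - \frac{17}{6}} = \frac{\frac{17}{4} + J^{2}}{- \frac{17}{6} + J}$)
$-2003 + A{\left(31 \right)} = -2003 + \frac{3 \left(17 + 4 \cdot 31^{2}\right)}{2 \left(-17 + 6 \cdot 31\right)} = -2003 + \frac{3 \left(17 + 4 \cdot 961\right)}{2 \left(-17 + 186\right)} = -2003 + \frac{3 \left(17 + 3844\right)}{2 \cdot 169} = -2003 + \frac{3}{2} \cdot \frac{1}{169} \cdot 3861 = -2003 + \frac{891}{26} = - \frac{51187}{26}$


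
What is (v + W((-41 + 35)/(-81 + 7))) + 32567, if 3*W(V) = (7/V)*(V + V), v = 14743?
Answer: 141944/3 ≈ 47315.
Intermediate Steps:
W(V) = 14/3 (W(V) = ((7/V)*(V + V))/3 = ((7/V)*(2*V))/3 = (⅓)*14 = 14/3)
(v + W((-41 + 35)/(-81 + 7))) + 32567 = (14743 + 14/3) + 32567 = 44243/3 + 32567 = 141944/3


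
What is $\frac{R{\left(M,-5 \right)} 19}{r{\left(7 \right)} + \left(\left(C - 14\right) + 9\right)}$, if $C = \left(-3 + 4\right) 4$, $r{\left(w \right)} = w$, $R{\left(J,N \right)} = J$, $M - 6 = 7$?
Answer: $\frac{247}{6} \approx 41.167$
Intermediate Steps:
$M = 13$ ($M = 6 + 7 = 13$)
$C = 4$ ($C = 1 \cdot 4 = 4$)
$\frac{R{\left(M,-5 \right)} 19}{r{\left(7 \right)} + \left(\left(C - 14\right) + 9\right)} = \frac{13 \cdot 19}{7 + \left(\left(4 - 14\right) + 9\right)} = \frac{247}{7 + \left(-10 + 9\right)} = \frac{247}{7 - 1} = \frac{247}{6}$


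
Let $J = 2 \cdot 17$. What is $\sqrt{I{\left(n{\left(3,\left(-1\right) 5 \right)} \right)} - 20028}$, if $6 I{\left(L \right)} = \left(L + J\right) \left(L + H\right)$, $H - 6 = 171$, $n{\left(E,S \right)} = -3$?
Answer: $i \sqrt{19129} \approx 138.31 i$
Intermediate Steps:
$H = 177$ ($H = 6 + 171 = 177$)
$J = 34$
$I{\left(L \right)} = \frac{\left(34 + L\right) \left(177 + L\right)}{6}$ ($I{\left(L \right)} = \frac{\left(L + 34\right) \left(L + 177\right)}{6} = \frac{\left(34 + L\right) \left(177 + L\right)}{6}$)
$\sqrt{I{\left(n{\left(3,\left(-1\right) 5 \right)} \right)} - 20028} = \sqrt{\left(1003 + \frac{\left(-3\right)^{2}}{6} + \frac{211}{6} \left(-3\right)\right) - 20028} = \sqrt{\left(1003 + \frac{1}{6} \cdot 9 - \frac{211}{2}\right) - 20028} = \sqrt{\left(1003 + \frac{3}{2} - \frac{211}{2}\right) - 20028} = \sqrt{899 - 20028} = \sqrt{-19129} = i \sqrt{19129}$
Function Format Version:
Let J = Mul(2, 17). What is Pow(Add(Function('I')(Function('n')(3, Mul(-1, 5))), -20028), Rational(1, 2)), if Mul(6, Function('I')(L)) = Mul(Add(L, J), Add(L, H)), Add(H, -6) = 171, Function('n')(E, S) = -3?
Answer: Mul(I, Pow(19129, Rational(1, 2))) ≈ Mul(138.31, I)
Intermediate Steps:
H = 177 (H = Add(6, 171) = 177)
J = 34
Function('I')(L) = Mul(Rational(1, 6), Add(34, L), Add(177, L)) (Function('I')(L) = Mul(Rational(1, 6), Mul(Add(L, 34), Add(L, 177))) = Mul(Rational(1, 6), Mul(Add(34, L), Add(177, L))) = Mul(Rational(1, 6), Add(34, L), Add(177, L)))
Pow(Add(Function('I')(Function('n')(3, Mul(-1, 5))), -20028), Rational(1, 2)) = Pow(Add(Add(1003, Mul(Rational(1, 6), Pow(-3, 2)), Mul(Rational(211, 6), -3)), -20028), Rational(1, 2)) = Pow(Add(Add(1003, Mul(Rational(1, 6), 9), Rational(-211, 2)), -20028), Rational(1, 2)) = Pow(Add(Add(1003, Rational(3, 2), Rational(-211, 2)), -20028), Rational(1, 2)) = Pow(Add(899, -20028), Rational(1, 2)) = Pow(-19129, Rational(1, 2)) = Mul(I, Pow(19129, Rational(1, 2)))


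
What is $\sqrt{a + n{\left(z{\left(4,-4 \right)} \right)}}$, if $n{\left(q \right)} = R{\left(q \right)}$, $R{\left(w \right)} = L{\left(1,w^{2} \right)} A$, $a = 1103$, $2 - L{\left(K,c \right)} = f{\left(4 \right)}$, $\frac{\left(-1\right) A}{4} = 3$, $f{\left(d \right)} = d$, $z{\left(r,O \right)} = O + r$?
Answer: $7 \sqrt{23} \approx 33.571$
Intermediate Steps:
$A = -12$ ($A = \left(-4\right) 3 = -12$)
$L{\left(K,c \right)} = -2$ ($L{\left(K,c \right)} = 2 - 4 = -2$)
$R{\left(w \right)} = 24$ ($R{\left(w \right)} = \left(-2\right) \left(-12\right) = 24$)
$n{\left(q \right)} = 24$
$\sqrt{a + n{\left(z{\left(4,-4 \right)} \right)}} = \sqrt{1103 + 24} = \sqrt{1127} = 7 \sqrt{23}$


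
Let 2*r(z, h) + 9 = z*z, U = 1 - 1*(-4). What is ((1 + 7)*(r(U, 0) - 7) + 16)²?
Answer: 576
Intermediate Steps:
U = 5 (U = 1 + 4 = 5)
r(z, h) = -9/2 + z²/2 (r(z, h) = -9/2 + (z*z)/2 = -9/2 + z²/2)
((1 + 7)*(r(U, 0) - 7) + 16)² = ((1 + 7)*((-9/2 + (½)*5²) - 7) + 16)² = (8*((-9/2 + (½)*25) - 7) + 16)² = (8*((-9/2 + 25/2) - 7) + 16)² = (8*(8 - 7) + 16)² = (8*1 + 16)² = (8 + 16)² = 24² = 576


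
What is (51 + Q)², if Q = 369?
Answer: 176400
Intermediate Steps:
(51 + Q)² = (51 + 369)² = 420² = 176400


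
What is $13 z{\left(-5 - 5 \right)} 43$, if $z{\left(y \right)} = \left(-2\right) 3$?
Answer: $-3354$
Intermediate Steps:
$z{\left(y \right)} = -6$
$13 z{\left(-5 - 5 \right)} 43 = 13 \left(-6\right) 43 = \left(-78\right) 43 = -3354$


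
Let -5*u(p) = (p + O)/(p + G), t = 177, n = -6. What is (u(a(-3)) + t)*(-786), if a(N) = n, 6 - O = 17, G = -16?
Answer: -7645029/55 ≈ -1.3900e+5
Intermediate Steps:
O = -11 (O = 6 - 1*17 = 6 - 17 = -11)
a(N) = -6
u(p) = -(-11 + p)/(5*(-16 + p)) (u(p) = -(p - 11)/(5*(p - 16)) = -(-11 + p)/(5*(-16 + p)))
(u(a(-3)) + t)*(-786) = ((11 - 1*(-6))/(5*(-16 - 6)) + 177)*(-786) = ((⅕)*(11 + 6)/(-22) + 177)*(-786) = ((⅕)*(-1/22)*17 + 177)*(-786) = (-17/110 + 177)*(-786) = (19453/110)*(-786) = -7645029/55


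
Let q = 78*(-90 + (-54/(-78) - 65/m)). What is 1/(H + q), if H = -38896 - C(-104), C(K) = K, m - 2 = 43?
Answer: -3/137612 ≈ -2.1800e-5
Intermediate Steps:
m = 45 (m = 2 + 43 = 45)
H = -38792 (H = -38896 - 1*(-104) = -38896 + 104 = -38792)
q = -21236/3 (q = 78*(-90 + (-54/(-78) - 65/45)) = 78*(-90 + (-54*(-1/78) - 65*1/45)) = 78*(-90 + (9/13 - 13/9)) = 78*(-90 - 88/117) = 78*(-10618/117) = -21236/3 ≈ -7078.7)
1/(H + q) = 1/(-38792 - 21236/3) = 1/(-137612/3) = -3/137612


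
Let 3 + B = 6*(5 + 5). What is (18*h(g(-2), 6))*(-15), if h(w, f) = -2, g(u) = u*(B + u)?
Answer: 540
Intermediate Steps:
B = 57 (B = -3 + 6*(5 + 5) = -3 + 6*10 = -3 + 60 = 57)
g(u) = u*(57 + u)
(18*h(g(-2), 6))*(-15) = (18*(-2))*(-15) = -36*(-15) = 540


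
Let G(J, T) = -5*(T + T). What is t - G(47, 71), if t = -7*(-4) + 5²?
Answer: 763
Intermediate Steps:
G(J, T) = -10*T
t = 53 (t = 28 + 25 = 53)
t - G(47, 71) = 53 - (-10)*71 = 53 - 1*(-710) = 53 + 710 = 763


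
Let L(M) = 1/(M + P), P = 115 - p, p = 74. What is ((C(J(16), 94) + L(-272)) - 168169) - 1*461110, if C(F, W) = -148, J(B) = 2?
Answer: -145397638/231 ≈ -6.2943e+5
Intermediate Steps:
P = 41 (P = 115 - 1*74 = 115 - 74 = 41)
L(M) = 1/(41 + M) (L(M) = 1/(M + 41) = 1/(41 + M))
((C(J(16), 94) + L(-272)) - 168169) - 1*461110 = ((-148 + 1/(41 - 272)) - 168169) - 1*461110 = ((-148 + 1/(-231)) - 168169) - 461110 = ((-148 - 1/231) - 168169) - 461110 = (-34189/231 - 168169) - 461110 = -38881228/231 - 461110 = -145397638/231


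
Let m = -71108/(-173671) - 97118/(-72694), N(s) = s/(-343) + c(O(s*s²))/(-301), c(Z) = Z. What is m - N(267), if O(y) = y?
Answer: 5887664752192309901/93101880175913 ≈ 63239.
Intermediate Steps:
N(s) = -s³/301 - s/343 (N(s) = s/(-343) + (s*s²)/(-301) = s*(-1/343) + s³*(-1/301) = -s/343 - s³/301 = -s³/301 - s/343)
m = 11017852565/6312419837 (m = -71108*(-1/173671) - 97118*(-1/72694) = 71108/173671 + 48559/36347 = 11017852565/6312419837 ≈ 1.7454)
m - N(267) = 11017852565/6312419837 - (-1/301*267³ - 1/343*267) = 11017852565/6312419837 - (-1/301*19034163 - 267/343) = 11017852565/6312419837 - (-19034163/301 - 267/343) = 11017852565/6312419837 - 1*(-932685468/14749) = 11017852565/6312419837 + 932685468/14749 = 5887664752192309901/93101880175913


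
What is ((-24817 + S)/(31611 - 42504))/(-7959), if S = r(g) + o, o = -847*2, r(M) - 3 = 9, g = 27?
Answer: -8833/28899129 ≈ -0.00030565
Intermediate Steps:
r(M) = 12 (r(M) = 3 + 9 = 12)
o = -1694
S = -1682 (S = 12 - 1694 = -1682)
((-24817 + S)/(31611 - 42504))/(-7959) = ((-24817 - 1682)/(31611 - 42504))/(-7959) = -26499/(-10893)*(-1/7959) = -26499*(-1/10893)*(-1/7959) = (8833/3631)*(-1/7959) = -8833/28899129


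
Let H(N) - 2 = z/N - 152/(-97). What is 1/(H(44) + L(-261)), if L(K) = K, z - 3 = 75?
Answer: -2134/545579 ≈ -0.0039114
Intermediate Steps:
z = 78 (z = 3 + 75 = 78)
H(N) = 346/97 + 78/N (H(N) = 2 + (78/N - 152/(-97)) = 2 + (78/N - 152*(-1/97)) = 2 + (78/N + 152/97) = 2 + (152/97 + 78/N) = 346/97 + 78/N)
1/(H(44) + L(-261)) = 1/((346/97 + 78/44) - 261) = 1/((346/97 + 78*(1/44)) - 261) = 1/((346/97 + 39/22) - 261) = 1/(11395/2134 - 261) = 1/(-545579/2134) = -2134/545579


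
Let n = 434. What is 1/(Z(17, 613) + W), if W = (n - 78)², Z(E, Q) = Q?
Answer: 1/127349 ≈ 7.8524e-6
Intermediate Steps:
W = 126736 (W = (434 - 78)² = 356² = 126736)
1/(Z(17, 613) + W) = 1/(613 + 126736) = 1/127349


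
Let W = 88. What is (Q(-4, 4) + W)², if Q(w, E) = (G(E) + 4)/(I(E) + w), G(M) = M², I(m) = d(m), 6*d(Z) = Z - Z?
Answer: 6889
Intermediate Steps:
d(Z) = 0 (d(Z) = (Z - Z)/6 = (⅙)*0 = 0)
I(m) = 0
Q(w, E) = (4 + E²)/w (Q(w, E) = (E² + 4)/(0 + w) = (4 + E²)/w)
(Q(-4, 4) + W)² = ((4 + 4²)/(-4) + 88)² = (-(4 + 16)/4 + 88)² = (-¼*20 + 88)² = (-5 + 88)² = 83² = 6889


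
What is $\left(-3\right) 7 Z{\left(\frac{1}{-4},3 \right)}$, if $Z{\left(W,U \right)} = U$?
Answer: $-63$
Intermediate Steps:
$\left(-3\right) 7 Z{\left(\frac{1}{-4},3 \right)} = \left(-3\right) 7 \cdot 3 = \left(-21\right) 3 = -63$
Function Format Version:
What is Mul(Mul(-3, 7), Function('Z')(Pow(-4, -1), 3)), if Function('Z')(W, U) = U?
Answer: -63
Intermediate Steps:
Mul(Mul(-3, 7), Function('Z')(Pow(-4, -1), 3)) = Mul(Mul(-3, 7), 3) = Mul(-21, 3) = -63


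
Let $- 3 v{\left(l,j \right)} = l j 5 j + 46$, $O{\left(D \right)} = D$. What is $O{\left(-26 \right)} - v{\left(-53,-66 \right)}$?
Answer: $- \frac{1154372}{3} \approx -3.8479 \cdot 10^{5}$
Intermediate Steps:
$v{\left(l,j \right)} = - \frac{46}{3} - \frac{5 l j^{2}}{3}$ ($v{\left(l,j \right)} = - \frac{l j 5 j + 46}{3} = - \frac{j l 5 j + 46}{3} = - \frac{5 j l j + 46}{3} = - \frac{5 l j^{2} + 46}{3} = - \frac{46 + 5 l j^{2}}{3} = - \frac{46}{3} - \frac{5 l j^{2}}{3}$)
$O{\left(-26 \right)} - v{\left(-53,-66 \right)} = -26 - \left(- \frac{46}{3} - - \frac{265 \left(-66\right)^{2}}{3}\right) = -26 - \left(- \frac{46}{3} - \left(- \frac{265}{3}\right) 4356\right) = -26 - \left(- \frac{46}{3} + 384780\right) = -26 - \frac{1154294}{3} = - \frac{1154372}{3}$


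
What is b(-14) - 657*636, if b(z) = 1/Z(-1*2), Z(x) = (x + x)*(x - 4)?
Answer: -10028447/24 ≈ -4.1785e+5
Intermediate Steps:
Z(x) = 2*x*(-4 + x) (Z(x) = (2*x)*(-4 + x) = 2*x*(-4 + x))
b(z) = 1/24 (b(z) = 1/(2*(-1*2)*(-4 - 1*2)) = 1/(2*(-2)*(-4 - 2)) = 1/(2*(-2)*(-6)) = 1/24)
b(-14) - 657*636 = 1/24 - 657*636 = 1/24 - 417852 = -10028447/24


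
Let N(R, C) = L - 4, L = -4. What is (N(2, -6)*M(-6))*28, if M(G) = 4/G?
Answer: 448/3 ≈ 149.33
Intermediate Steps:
N(R, C) = -8 (N(R, C) = -4 - 4 = -8)
(N(2, -6)*M(-6))*28 = -32/(-6)*28 = -32*(-1)/6*28 = -8*(-⅔)*28 = (16/3)*28 = 448/3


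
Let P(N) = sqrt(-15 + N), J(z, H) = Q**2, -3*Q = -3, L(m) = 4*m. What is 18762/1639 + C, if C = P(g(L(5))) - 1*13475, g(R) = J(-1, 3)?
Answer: -22066763/1639 + I*sqrt(14) ≈ -13464.0 + 3.7417*I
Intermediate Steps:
Q = 1 (Q = -1/3*(-3) = 1)
J(z, H) = 1 (J(z, H) = 1**2 = 1)
g(R) = 1
C = -13475 + I*sqrt(14) (C = sqrt(-15 + 1) - 1*13475 = sqrt(-14) - 13475 = I*sqrt(14) - 13475 = -13475 + I*sqrt(14) ≈ -13475.0 + 3.7417*I)
18762/1639 + C = 18762/1639 + (-13475 + I*sqrt(14)) = -22066763/1639 + I*sqrt(14)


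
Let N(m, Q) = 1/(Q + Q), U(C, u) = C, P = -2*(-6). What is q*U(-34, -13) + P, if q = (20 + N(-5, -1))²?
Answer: -25833/2 ≈ -12917.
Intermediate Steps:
P = 12
N(m, Q) = 1/(2*Q)
q = 1521/4 (q = (20 + (½)/(-1))² = (20 + (½)*(-1))² = (20 - ½)² = (39/2)² = 1521/4 ≈ 380.25)
q*U(-34, -13) + P = (1521/4)*(-34) + 12 = -25857/2 + 12 = -25833/2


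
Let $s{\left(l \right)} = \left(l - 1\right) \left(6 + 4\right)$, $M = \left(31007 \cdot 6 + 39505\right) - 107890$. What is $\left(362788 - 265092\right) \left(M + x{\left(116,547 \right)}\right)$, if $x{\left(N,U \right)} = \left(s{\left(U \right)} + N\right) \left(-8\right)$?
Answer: $7136595104$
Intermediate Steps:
$M = 117657$ ($M = \left(186042 + 39505\right) - 107890 = 225547 - 107890 = 117657$)
$s{\left(l \right)} = -10 + 10 l$ ($s{\left(l \right)} = \left(-1 + l\right) 10 = -10 + 10 l$)
$x{\left(N,U \right)} = 80 - 80 U - 8 N$ ($x{\left(N,U \right)} = \left(\left(-10 + 10 U\right) + N\right) \left(-8\right) = \left(-10 + N + 10 U\right) \left(-8\right) = 80 - 80 U - 8 N$)
$\left(362788 - 265092\right) \left(M + x{\left(116,547 \right)}\right) = \left(362788 - 265092\right) \left(117657 - 44608\right) = 97696 \left(117657 - 44608\right) = 97696 \cdot 73049 = 7136595104$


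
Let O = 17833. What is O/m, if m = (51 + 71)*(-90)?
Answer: -17833/10980 ≈ -1.6241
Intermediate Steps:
m = -10980 (m = 122*(-90) = -10980)
O/m = 17833/(-10980) = 17833*(-1/10980) = -17833/10980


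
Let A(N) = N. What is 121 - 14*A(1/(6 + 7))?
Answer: 1559/13 ≈ 119.92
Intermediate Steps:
121 - 14*A(1/(6 + 7)) = 121 - 14/(6 + 7) = 121 - 14/13 = 1559/13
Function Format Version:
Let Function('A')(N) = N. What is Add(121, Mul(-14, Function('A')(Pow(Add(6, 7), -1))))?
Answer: Rational(1559, 13) ≈ 119.92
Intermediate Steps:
Add(121, Mul(-14, Function('A')(Pow(Add(6, 7), -1)))) = Add(121, Mul(-14, Pow(Add(6, 7), -1))) = Add(121, Mul(-14, Pow(13, -1))) = Add(121, Mul(-14, Rational(1, 13))) = Add(121, Rational(-14, 13)) = Rational(1559, 13)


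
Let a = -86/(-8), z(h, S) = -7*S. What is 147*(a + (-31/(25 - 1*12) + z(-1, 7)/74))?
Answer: 2178687/1924 ≈ 1132.4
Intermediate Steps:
a = 43/4 (a = -86*(-⅛) = 43/4 ≈ 10.750)
147*(a + (-31/(25 - 1*12) + z(-1, 7)/74)) = 147*(43/4 + (-31/(25 - 1*12) - 7*7/74)) = 147*(43/4 + (-31/(25 - 12) - 49*1/74)) = 147*(43/4 + (-31/13 - 49/74)) = 147*(43/4 - 2931/962) = 147*(14821/1924) = 2178687/1924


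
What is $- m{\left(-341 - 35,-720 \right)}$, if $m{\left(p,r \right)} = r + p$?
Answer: $1096$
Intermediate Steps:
$m{\left(p,r \right)} = p + r$
$- m{\left(-341 - 35,-720 \right)} = - (\left(-341 - 35\right) - 720) = - (-376 - 720) = \left(-1\right) \left(-1096\right) = 1096$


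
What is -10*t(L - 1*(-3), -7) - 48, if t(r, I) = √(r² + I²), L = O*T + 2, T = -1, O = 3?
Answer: -48 - 10*√53 ≈ -120.80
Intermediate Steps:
L = -1 (L = 3*(-1) + 2 = -3 + 2 = -1)
t(r, I) = √(I² + r²)
-10*t(L - 1*(-3), -7) - 48 = -10*√((-7)² + (-1 - 1*(-3))²) - 48 = -10*√(49 + (-1 + 3)²) - 48 = -10*√(49 + 2²) - 48 = -10*√(49 + 4) - 48 = -10*√53 - 48 = -48 - 10*√53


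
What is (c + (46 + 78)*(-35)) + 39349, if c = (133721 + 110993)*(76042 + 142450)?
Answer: 53468086297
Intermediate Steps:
c = 53468051288 (c = 244714*218492 = 53468051288)
(c + (46 + 78)*(-35)) + 39349 = (53468051288 + (46 + 78)*(-35)) + 39349 = (53468051288 + 124*(-35)) + 39349 = (53468051288 - 4340) + 39349 = 53468046948 + 39349 = 53468086297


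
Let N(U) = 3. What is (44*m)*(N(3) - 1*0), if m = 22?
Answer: 2904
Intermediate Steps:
(44*m)*(N(3) - 1*0) = (44*22)*(3 - 1*0) = 968*(3 + 0) = 968*3 = 2904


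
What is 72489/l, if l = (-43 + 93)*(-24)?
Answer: -24163/400 ≈ -60.407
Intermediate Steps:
l = -1200 (l = 50*(-24) = -1200)
72489/l = 72489/(-1200) = 72489*(-1/1200) = -24163/400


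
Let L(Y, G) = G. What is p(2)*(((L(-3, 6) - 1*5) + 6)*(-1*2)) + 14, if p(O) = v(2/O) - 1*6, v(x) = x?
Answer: 84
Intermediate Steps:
p(O) = -6 + 2/O (p(O) = 2/O - 1*6 = 2/O - 6 = -6 + 2/O)
p(2)*(((L(-3, 6) - 1*5) + 6)*(-1*2)) + 14 = (-6 + 2/2)*(((6 - 1*5) + 6)*(-1*2)) + 14 = (-6 + 2*(½))*(((6 - 5) + 6)*(-2)) + 14 = (-6 + 1)*((1 + 6)*(-2)) + 14 = -35*(-2) + 14 = -5*(-14) + 14 = 70 + 14 = 84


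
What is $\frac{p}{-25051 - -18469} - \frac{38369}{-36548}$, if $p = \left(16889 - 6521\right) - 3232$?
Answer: $- \frac{4130885}{120279468} \approx -0.034344$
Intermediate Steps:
$p = 7136$ ($p = 10368 - 3232 = 7136$)
$\frac{p}{-25051 - -18469} - \frac{38369}{-36548} = \frac{7136}{-25051 - -18469} - \frac{38369}{-36548} = \frac{7136}{-25051 + 18469} - - \frac{38369}{36548} = \frac{7136}{-6582} + \frac{38369}{36548} = 7136 \left(- \frac{1}{6582}\right) + \frac{38369}{36548} = - \frac{3568}{3291} + \frac{38369}{36548} = - \frac{4130885}{120279468}$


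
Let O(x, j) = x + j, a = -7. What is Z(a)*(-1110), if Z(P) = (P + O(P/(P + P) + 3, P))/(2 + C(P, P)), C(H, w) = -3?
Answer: -11655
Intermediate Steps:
O(x, j) = j + x
Z(P) = -7/2 - 2*P (Z(P) = (P + (P + (P/(P + P) + 3)))/(2 - 3) = (P + (P + (P/((2*P)) + 3)))/(-1) = (P + (P + ((1/(2*P))*P + 3)))*(-1) = (P + (P + (½ + 3)))*(-1) = (P + (P + 7/2))*(-1) = (P + (7/2 + P))*(-1) = (7/2 + 2*P)*(-1) = -7/2 - 2*P)
Z(a)*(-1110) = (-7/2 - 2*(-7))*(-1110) = (-7/2 + 14)*(-1110) = (21/2)*(-1110) = -11655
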